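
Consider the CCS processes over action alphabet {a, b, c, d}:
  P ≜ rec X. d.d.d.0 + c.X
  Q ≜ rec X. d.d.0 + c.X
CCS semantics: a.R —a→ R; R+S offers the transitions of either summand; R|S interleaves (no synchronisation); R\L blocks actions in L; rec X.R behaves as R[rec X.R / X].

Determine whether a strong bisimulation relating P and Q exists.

P ≁ Q

LTS(P): 4 reachable states
  m0 = rec X. d.d.d.0 + c.X has moves -c-> m0, -d-> m1
  m1 = d.d.0 has moves -d-> m2
  m2 = d.0 has moves -d-> m3
  m3 = 0 has moves stopped
LTS(Q): 3 reachable states
  n0 = rec X. d.d.0 + c.X has moves -c-> n0, -d-> n1
  n1 = d.0 has moves -d-> n2
  n2 = 0 has moves stopped
Partition-refinement fixed point:
  B0 = {m0}
  B1 = {m1}
  B2 = {m2, n1}
  B3 = {m3, n2}
  B4 = {n0}
m0 ∈ B0, n0 ∈ B4 → different blocks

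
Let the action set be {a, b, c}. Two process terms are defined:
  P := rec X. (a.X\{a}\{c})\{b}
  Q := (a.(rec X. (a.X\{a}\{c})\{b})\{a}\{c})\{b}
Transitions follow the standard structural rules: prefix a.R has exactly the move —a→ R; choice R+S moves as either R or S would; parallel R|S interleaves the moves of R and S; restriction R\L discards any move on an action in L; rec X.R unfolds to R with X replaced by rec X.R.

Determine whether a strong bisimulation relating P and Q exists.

YES

LTS(P): 2 reachable states
  u0 = rec X. (a.X\{a}\{c})\{b} :: —a→ u1
  u1 = (rec X. (a.X\{a}\{c})\{b})\{a}\{c}\{b} :: deadlocked
LTS(Q): 2 reachable states
  v0 = (a.(rec X. (a.X\{a}\{c})\{b})\{a}\{c})\{b} :: —a→ v1
  v1 = (rec X. (a.X\{a}\{c})\{b})\{a}\{c}\{b} :: deadlocked
Coarsest stable partition (strong bisimilarity classes):
  B0 = {u0, v0}
  B1 = {u1, v1}
u0 ∈ B0, v0 ∈ B0 → same block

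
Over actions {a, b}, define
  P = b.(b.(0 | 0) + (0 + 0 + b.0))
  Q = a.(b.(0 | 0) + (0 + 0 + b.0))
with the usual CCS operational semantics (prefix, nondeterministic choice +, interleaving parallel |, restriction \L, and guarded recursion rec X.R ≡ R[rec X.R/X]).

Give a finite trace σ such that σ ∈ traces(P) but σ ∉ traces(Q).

Reachable graph of P (4 states):
  s0 = b.(b.(0 | 0) + (0 + 0 + b.0)) → ··b··> s1
  s1 = b.(0 | 0) + (0 + 0 + b.0) → ··b··> s2, ··b··> s3
  s2 = 0 → ∅
  s3 = 0 | 0 → ∅
Reachable graph of Q (4 states):
  t0 = a.(b.(0 | 0) + (0 + 0 + b.0)) → ··a··> t1
  t1 = b.(0 | 0) + (0 + 0 + b.0) → ··b··> t2, ··b··> t3
  t2 = 0 → ∅
  t3 = 0 | 0 → ∅
Run σ = ⟨b⟩ on P: start {s0}
  step 1 (b): {s1}
  ✓ P
Run σ = ⟨b⟩ on Q: start {t0}
  step 1 (b): ∅  — Q cannot continue

b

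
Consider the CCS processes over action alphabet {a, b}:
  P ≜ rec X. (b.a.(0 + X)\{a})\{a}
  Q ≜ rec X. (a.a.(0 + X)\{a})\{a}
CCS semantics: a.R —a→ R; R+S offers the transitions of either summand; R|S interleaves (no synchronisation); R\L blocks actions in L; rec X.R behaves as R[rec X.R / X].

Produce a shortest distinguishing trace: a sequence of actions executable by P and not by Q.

LTS(P): 2 reachable states
  s0 = rec X. (b.a.(0 + X)\{a})\{a} → —b→ s1
  s1 = (a.(0 + (rec X. (b.a.(0 + X)\{a})\{a}))\{a})\{a} → (no moves)
LTS(Q): 1 reachable states
  t0 = rec X. (a.a.(0 + X)\{a})\{a} → (no moves)
Trace ⟨b⟩ through P, begin at {s0}:
  [1] b ⇒ {s1}
  P completes σ.
Trace ⟨b⟩ through Q, begin at {t0}:
  [1] b ⇒ ∅ (Q stuck)

b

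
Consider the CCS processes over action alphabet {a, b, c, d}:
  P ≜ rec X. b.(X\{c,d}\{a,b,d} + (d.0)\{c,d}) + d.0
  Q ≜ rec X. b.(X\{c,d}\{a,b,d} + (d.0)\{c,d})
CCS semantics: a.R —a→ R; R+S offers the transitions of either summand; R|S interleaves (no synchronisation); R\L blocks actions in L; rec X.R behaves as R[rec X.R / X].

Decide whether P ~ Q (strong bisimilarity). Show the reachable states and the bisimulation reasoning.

P ≁ Q

LTS(P): 3 reachable states
  u0 = rec X. b.(X\{c,d}\{a,b,d} + (d.0)\{c,d}) + d.0 | --b--▸ u1, --d--▸ u2
  u1 = (rec X. b.(X\{c,d}\{a,b,d} + (d.0)\{c,d}) + d.0)\{c,d}\{a,b,d} + (d.0)\{c,d} | ·
  u2 = 0 | ·
LTS(Q): 2 reachable states
  v0 = rec X. b.(X\{c,d}\{a,b,d} + (d.0)\{c,d}) | --b--▸ v1
  v1 = (rec X. b.(X\{c,d}\{a,b,d} + (d.0)\{c,d}))\{c,d}\{a,b,d} + (d.0)\{c,d} | ·
Bisimilarity quotient blocks:
  B0 = {u0}
  B1 = {u1, u2, v1}
  B2 = {v0}
u0 ∈ B0, v0 ∈ B2 → different blocks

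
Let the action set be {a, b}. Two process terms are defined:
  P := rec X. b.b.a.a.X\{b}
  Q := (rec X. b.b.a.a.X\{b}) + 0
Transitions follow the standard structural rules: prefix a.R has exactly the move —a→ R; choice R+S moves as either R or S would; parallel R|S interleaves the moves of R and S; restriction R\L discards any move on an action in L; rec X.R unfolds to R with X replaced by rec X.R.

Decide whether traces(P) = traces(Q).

YES

LTS(P): 5 reachable states
  u0 = rec X. b.b.a.a.X\{b} ⊢ --b--▸ u1
  u1 = b.a.a.(rec X. b.b.a.a.X\{b})\{b} ⊢ --b--▸ u2
  u2 = a.a.(rec X. b.b.a.a.X\{b})\{b} ⊢ --a--▸ u3
  u3 = a.(rec X. b.b.a.a.X\{b})\{b} ⊢ --a--▸ u4
  u4 = (rec X. b.b.a.a.X\{b})\{b} ⊢ stopped
LTS(Q): 5 reachable states
  v0 = (rec X. b.b.a.a.X\{b}) + 0 ⊢ --b--▸ v1
  v1 = b.a.a.(rec X. b.b.a.a.X\{b})\{b} ⊢ --b--▸ v2
  v2 = a.a.(rec X. b.b.a.a.X\{b})\{b} ⊢ --a--▸ v3
  v3 = a.(rec X. b.b.a.a.X\{b})\{b} ⊢ --a--▸ v4
  v4 = (rec X. b.b.a.a.X\{b})\{b} ⊢ stopped
Bisimilarity quotient blocks:
  B0 = {u0, v0}
  B1 = {u1, v1}
  B2 = {u2, v2}
  B3 = {u3, v3}
  B4 = {u4, v4}
u0 ∈ B0, v0 ∈ B0 → same block
Bisimilar ⇒ trace-equivalent.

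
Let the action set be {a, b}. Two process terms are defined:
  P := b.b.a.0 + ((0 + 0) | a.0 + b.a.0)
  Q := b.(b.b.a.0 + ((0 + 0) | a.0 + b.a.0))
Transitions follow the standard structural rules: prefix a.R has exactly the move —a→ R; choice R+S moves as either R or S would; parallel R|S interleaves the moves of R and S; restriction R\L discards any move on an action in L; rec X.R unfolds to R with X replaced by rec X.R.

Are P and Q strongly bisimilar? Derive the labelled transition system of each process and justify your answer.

LTS(P): 5 reachable states
  m0 = b.b.a.0 + ((0 + 0) | a.0 + b.a.0) :: =a=> m1, =b=> m2, =b=> m3
  m1 = (0 + 0) | 0 :: stopped
  m2 = a.0 :: =a=> m4
  m3 = b.a.0 :: =b=> m2
  m4 = 0 :: stopped
LTS(Q): 6 reachable states
  n0 = b.(b.b.a.0 + ((0 + 0) | a.0 + b.a.0)) :: =b=> n1
  n1 = b.b.a.0 + ((0 + 0) | a.0 + b.a.0) :: =a=> n2, =b=> n3, =b=> n4
  n2 = (0 + 0) | 0 :: stopped
  n3 = a.0 :: =a=> n5
  n4 = b.a.0 :: =b=> n3
  n5 = 0 :: stopped
Partition-refinement fixed point:
  B0 = {m0, n1}
  B1 = {m1, m4, n2, n5}
  B2 = {m3, n4}
  B3 = {m2, n3}
  B4 = {n0}
m0 ∈ B0, n0 ∈ B4 → different blocks

P ≁ Q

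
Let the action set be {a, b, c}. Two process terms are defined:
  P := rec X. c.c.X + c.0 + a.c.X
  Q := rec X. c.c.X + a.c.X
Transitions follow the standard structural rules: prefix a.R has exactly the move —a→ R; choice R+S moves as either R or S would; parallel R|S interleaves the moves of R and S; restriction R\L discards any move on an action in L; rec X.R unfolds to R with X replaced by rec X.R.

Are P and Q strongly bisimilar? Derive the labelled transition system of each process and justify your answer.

Reachable graph of P (3 states):
  m0 = rec X. c.c.X + c.0 + a.c.X :: --a--▸ m1, --c--▸ m1, --c--▸ m2
  m1 = c.(rec X. c.c.X + c.0 + a.c.X) :: --c--▸ m0
  m2 = 0 :: stopped
Reachable graph of Q (2 states):
  n0 = rec X. c.c.X + a.c.X :: --a--▸ n1, --c--▸ n1
  n1 = c.(rec X. c.c.X + a.c.X) :: --c--▸ n0
Bisimilarity quotient blocks:
  B0 = {m0}
  B1 = {m1}
  B2 = {m2}
  B3 = {n0}
  B4 = {n1}
m0 ∈ B0, n0 ∈ B3 → different blocks

not bisimilar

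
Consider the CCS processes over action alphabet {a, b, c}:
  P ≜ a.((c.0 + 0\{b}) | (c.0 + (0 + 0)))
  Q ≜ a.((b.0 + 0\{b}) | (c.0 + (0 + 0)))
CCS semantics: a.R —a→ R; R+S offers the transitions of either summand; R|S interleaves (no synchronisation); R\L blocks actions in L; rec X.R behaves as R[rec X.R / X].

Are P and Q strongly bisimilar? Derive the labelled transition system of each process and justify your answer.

LTS(P): 5 reachable states
  s0 = a.((c.0 + 0\{b}) | (c.0 + (0 + 0))) | --a--▸ s1
  s1 = (c.0 + 0\{b}) | (c.0 + (0 + 0)) | --c--▸ s2, --c--▸ s3
  s2 = (c.0 + 0\{b}) | 0 | --c--▸ s4
  s3 = 0 | (c.0 + (0 + 0)) | --c--▸ s4
  s4 = 0 | 0 | (no moves)
LTS(Q): 5 reachable states
  t0 = a.((b.0 + 0\{b}) | (c.0 + (0 + 0))) | --a--▸ t1
  t1 = (b.0 + 0\{b}) | (c.0 + (0 + 0)) | --b--▸ t2, --c--▸ t3
  t2 = 0 | (c.0 + (0 + 0)) | --c--▸ t4
  t3 = (b.0 + 0\{b}) | 0 | --b--▸ t4
  t4 = 0 | 0 | (no moves)
Bisimilarity quotient blocks:
  B0 = {s0}
  B1 = {s1}
  B2 = {s2, s3, t2}
  B3 = {s4, t4}
  B4 = {t0}
  B5 = {t1}
  B6 = {t3}
s0 ∈ B0, t0 ∈ B4 → different blocks

not bisimilar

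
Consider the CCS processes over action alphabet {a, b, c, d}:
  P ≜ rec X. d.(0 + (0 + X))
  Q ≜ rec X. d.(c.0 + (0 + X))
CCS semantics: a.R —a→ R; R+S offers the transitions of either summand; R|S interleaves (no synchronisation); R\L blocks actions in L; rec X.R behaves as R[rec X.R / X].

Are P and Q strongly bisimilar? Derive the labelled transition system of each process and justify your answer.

NO

Reachable graph of P (2 states):
  m0 = rec X. d.(0 + (0 + X)) :: =d=> m1
  m1 = 0 + (0 + (rec X. d.(0 + (0 + X)))) :: =d=> m1
Reachable graph of Q (3 states):
  n0 = rec X. d.(c.0 + (0 + X)) :: =d=> n1
  n1 = c.0 + (0 + (rec X. d.(c.0 + (0 + X)))) :: =c=> n2, =d=> n1
  n2 = 0 :: deadlocked
Partition-refinement fixed point:
  B0 = {m0, m1}
  B1 = {n0}
  B2 = {n1}
  B3 = {n2}
m0 ∈ B0, n0 ∈ B1 → different blocks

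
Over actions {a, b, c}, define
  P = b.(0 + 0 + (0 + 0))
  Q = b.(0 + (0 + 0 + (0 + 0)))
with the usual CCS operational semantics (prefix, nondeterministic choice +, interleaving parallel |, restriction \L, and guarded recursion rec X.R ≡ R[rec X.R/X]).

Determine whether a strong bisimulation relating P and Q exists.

P's transition system — 2 states:
  u0 = b.(0 + 0 + (0 + 0)) ⊢ --b--▸ u1
  u1 = 0 + 0 + (0 + 0) ⊢ (no moves)
Q's transition system — 2 states:
  v0 = b.(0 + (0 + 0 + (0 + 0))) ⊢ --b--▸ v1
  v1 = 0 + (0 + 0 + (0 + 0)) ⊢ (no moves)
Coarsest stable partition (strong bisimilarity classes):
  B0 = {u0, v0}
  B1 = {u1, v1}
u0 ∈ B0, v0 ∈ B0 → same block

P ~ Q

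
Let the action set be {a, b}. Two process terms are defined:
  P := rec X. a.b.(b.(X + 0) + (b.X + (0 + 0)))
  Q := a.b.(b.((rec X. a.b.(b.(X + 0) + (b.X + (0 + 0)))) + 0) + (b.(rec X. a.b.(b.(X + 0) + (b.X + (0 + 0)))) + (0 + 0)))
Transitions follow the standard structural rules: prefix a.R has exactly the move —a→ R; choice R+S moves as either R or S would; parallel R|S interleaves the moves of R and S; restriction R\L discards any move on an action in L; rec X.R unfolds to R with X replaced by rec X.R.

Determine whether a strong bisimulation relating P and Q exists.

P's transition system — 4 states:
  s0 = rec X. a.b.(b.(X + 0) + (b.X + (0 + 0))) → -a-> s1
  s1 = b.(b.((rec X. a.b.(b.(X + 0) + (b.X + (0 + 0)))) + 0) + (b.(rec X. a.b.(b.(X + 0) + (b.X + (0 + 0)))) + (0 + 0))) → -b-> s2
  s2 = b.((rec X. a.b.(b.(X + 0) + (b.X + (0 + 0)))) + 0) + (b.(rec X. a.b.(b.(X + 0) + (b.X + (0 + 0)))) + (0 + 0)) → -b-> s0, -b-> s3
  s3 = (rec X. a.b.(b.(X + 0) + (b.X + (0 + 0)))) + 0 → -a-> s1
Q's transition system — 5 states:
  t0 = a.b.(b.((rec X. a.b.(b.(X + 0) + (b.X + (0 + 0)))) + 0) + (b.(rec X. a.b.(b.(X + 0) + (b.X + (0 + 0)))) + (0 + 0))) → -a-> t1
  t1 = b.(b.((rec X. a.b.(b.(X + 0) + (b.X + (0 + 0)))) + 0) + (b.(rec X. a.b.(b.(X + 0) + (b.X + (0 + 0)))) + (0 + 0))) → -b-> t2
  t2 = b.((rec X. a.b.(b.(X + 0) + (b.X + (0 + 0)))) + 0) + (b.(rec X. a.b.(b.(X + 0) + (b.X + (0 + 0)))) + (0 + 0)) → -b-> t3, -b-> t4
  t3 = (rec X. a.b.(b.(X + 0) + (b.X + (0 + 0)))) + 0 → -a-> t1
  t4 = rec X. a.b.(b.(X + 0) + (b.X + (0 + 0))) → -a-> t1
Partition-refinement fixed point:
  B0 = {s0, s3, t0, t3, t4}
  B1 = {s1, t1}
  B2 = {s2, t2}
s0 ∈ B0, t0 ∈ B0 → same block

bisimilar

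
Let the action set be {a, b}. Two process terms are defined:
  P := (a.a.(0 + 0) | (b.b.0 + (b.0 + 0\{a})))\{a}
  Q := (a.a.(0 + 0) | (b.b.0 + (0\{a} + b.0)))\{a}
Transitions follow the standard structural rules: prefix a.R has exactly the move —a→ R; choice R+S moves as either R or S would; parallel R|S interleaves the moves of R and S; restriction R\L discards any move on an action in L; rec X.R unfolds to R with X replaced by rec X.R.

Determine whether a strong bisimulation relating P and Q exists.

P's transition system — 3 states:
  m0 = (a.a.(0 + 0) | (b.b.0 + (b.0 + 0\{a})))\{a} :: -b-> m1, -b-> m2
  m1 = (a.a.(0 + 0) | 0)\{a} :: deadlocked
  m2 = (a.a.(0 + 0) | b.0)\{a} :: -b-> m1
Q's transition system — 3 states:
  n0 = (a.a.(0 + 0) | (b.b.0 + (0\{a} + b.0)))\{a} :: -b-> n1, -b-> n2
  n1 = (a.a.(0 + 0) | 0)\{a} :: deadlocked
  n2 = (a.a.(0 + 0) | b.0)\{a} :: -b-> n1
Coarsest stable partition (strong bisimilarity classes):
  B0 = {m0, n0}
  B1 = {m1, n1}
  B2 = {m2, n2}
m0 ∈ B0, n0 ∈ B0 → same block

YES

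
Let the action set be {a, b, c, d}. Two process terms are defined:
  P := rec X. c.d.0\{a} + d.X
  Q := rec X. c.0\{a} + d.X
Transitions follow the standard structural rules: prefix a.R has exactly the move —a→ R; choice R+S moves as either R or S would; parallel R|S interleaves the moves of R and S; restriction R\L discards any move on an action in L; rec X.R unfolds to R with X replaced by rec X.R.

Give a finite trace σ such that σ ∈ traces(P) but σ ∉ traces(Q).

Reachable graph of P (3 states):
  m0 = rec X. c.d.0\{a} + d.X has moves -c-> m1, -d-> m0
  m1 = d.0\{a} has moves -d-> m2
  m2 = 0\{a} has moves stopped
Reachable graph of Q (2 states):
  n0 = rec X. c.0\{a} + d.X has moves -c-> n1, -d-> n0
  n1 = 0\{a} has moves stopped
Run σ = ⟨cd⟩ on P: start {m0}
  [1] c ⇒ {m1}
  [2] d ⇒ {m2}
  ✓ P
Run σ = ⟨cd⟩ on Q: start {n0}
  [1] c ⇒ {n1}
  [2] d ⇒ ∅ (Q stuck)

cd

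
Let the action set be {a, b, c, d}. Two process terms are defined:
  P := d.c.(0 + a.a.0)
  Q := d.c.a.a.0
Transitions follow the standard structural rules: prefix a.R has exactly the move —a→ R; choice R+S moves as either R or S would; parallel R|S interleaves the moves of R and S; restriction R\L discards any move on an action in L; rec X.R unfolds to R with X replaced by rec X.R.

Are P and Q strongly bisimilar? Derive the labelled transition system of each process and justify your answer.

LTS(P): 5 reachable states
  s0 = d.c.(0 + a.a.0) :: =d=> s1
  s1 = c.(0 + a.a.0) :: =c=> s2
  s2 = 0 + a.a.0 :: =a=> s3
  s3 = a.0 :: =a=> s4
  s4 = 0 :: ∅
LTS(Q): 5 reachable states
  t0 = d.c.a.a.0 :: =d=> t1
  t1 = c.a.a.0 :: =c=> t2
  t2 = a.a.0 :: =a=> t3
  t3 = a.0 :: =a=> t4
  t4 = 0 :: ∅
Bisimilarity quotient blocks:
  B0 = {s0, t0}
  B1 = {s1, t1}
  B2 = {s2, t2}
  B3 = {s3, t3}
  B4 = {s4, t4}
s0 ∈ B0, t0 ∈ B0 → same block

bisimilar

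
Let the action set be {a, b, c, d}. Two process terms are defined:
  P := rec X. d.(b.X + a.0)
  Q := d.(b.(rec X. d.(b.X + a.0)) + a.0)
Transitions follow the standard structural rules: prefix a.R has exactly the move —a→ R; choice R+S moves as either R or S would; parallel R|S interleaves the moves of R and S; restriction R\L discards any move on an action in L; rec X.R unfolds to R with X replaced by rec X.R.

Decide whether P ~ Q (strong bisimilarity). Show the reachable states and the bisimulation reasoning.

bisimilar

P's transition system — 3 states:
  u0 = rec X. d.(b.X + a.0) :: --d--▸ u1
  u1 = b.(rec X. d.(b.X + a.0)) + a.0 :: --a--▸ u2, --b--▸ u0
  u2 = 0 :: ·
Q's transition system — 4 states:
  v0 = d.(b.(rec X. d.(b.X + a.0)) + a.0) :: --d--▸ v1
  v1 = b.(rec X. d.(b.X + a.0)) + a.0 :: --a--▸ v2, --b--▸ v3
  v2 = 0 :: ·
  v3 = rec X. d.(b.X + a.0) :: --d--▸ v1
Partition-refinement fixed point:
  B0 = {u0, v0, v3}
  B1 = {u1, v1}
  B2 = {u2, v2}
u0 ∈ B0, v0 ∈ B0 → same block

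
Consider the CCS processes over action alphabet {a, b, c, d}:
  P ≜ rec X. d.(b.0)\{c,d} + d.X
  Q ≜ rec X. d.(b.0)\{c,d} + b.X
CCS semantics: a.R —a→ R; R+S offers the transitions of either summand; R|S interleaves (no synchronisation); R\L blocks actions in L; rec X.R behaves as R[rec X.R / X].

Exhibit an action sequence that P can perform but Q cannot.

P's transition system — 3 states:
  m0 = rec X. d.(b.0)\{c,d} + d.X → =d=> m0, =d=> m1
  m1 = (b.0)\{c,d} → =b=> m2
  m2 = 0\{c,d} → ·
Q's transition system — 3 states:
  n0 = rec X. d.(b.0)\{c,d} + b.X → =b=> n0, =d=> n1
  n1 = (b.0)\{c,d} → =b=> n2
  n2 = 0\{c,d} → ·
Trace ⟨dd⟩ through P, begin at {m0}:
  [1] d ⇒ {m0, m1}
  [2] d ⇒ {m0, m1}
  P completes σ.
Trace ⟨dd⟩ through Q, begin at {n0}:
  [1] d ⇒ {n1}
  [2] d ⇒ no successor for Q

dd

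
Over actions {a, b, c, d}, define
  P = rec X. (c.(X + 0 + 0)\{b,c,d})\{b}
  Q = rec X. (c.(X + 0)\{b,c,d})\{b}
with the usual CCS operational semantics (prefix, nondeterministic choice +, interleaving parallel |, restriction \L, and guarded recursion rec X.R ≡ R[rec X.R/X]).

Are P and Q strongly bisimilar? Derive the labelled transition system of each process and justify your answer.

Reachable graph of P (2 states):
  m0 = rec X. (c.(X + 0 + 0)\{b,c,d})\{b} | -c-> m1
  m1 = ((rec X. (c.(X + 0 + 0)\{b,c,d})\{b}) + 0 + 0)\{b,c,d}\{b} | ∅
Reachable graph of Q (2 states):
  n0 = rec X. (c.(X + 0)\{b,c,d})\{b} | -c-> n1
  n1 = ((rec X. (c.(X + 0)\{b,c,d})\{b}) + 0)\{b,c,d}\{b} | ∅
Partition-refinement fixed point:
  B0 = {m0, n0}
  B1 = {m1, n1}
m0 ∈ B0, n0 ∈ B0 → same block

P ~ Q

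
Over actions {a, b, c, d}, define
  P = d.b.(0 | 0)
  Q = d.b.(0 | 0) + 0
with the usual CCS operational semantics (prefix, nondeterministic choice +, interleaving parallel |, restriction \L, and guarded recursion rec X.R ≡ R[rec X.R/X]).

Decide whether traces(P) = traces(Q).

P's transition system — 3 states:
  m0 = d.b.(0 | 0) → =d=> m1
  m1 = b.(0 | 0) → =b=> m2
  m2 = 0 | 0 → ·
Q's transition system — 3 states:
  n0 = d.b.(0 | 0) + 0 → =d=> n1
  n1 = b.(0 | 0) → =b=> n2
  n2 = 0 | 0 → ·
Coarsest stable partition (strong bisimilarity classes):
  B0 = {m0, n0}
  B1 = {m1, n1}
  B2 = {m2, n2}
m0 ∈ B0, n0 ∈ B0 → same block
Bisimilar ⇒ trace-equivalent.

YES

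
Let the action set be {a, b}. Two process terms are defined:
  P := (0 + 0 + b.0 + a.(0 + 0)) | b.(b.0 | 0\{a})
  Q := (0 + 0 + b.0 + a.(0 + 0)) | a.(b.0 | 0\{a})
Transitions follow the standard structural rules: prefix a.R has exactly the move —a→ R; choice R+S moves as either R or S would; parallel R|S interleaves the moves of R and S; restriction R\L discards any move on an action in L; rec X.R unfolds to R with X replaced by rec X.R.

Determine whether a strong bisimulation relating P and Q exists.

Reachable graph of P (9 states):
  m0 = (0 + 0 + b.0 + a.(0 + 0)) | b.(b.0 | 0\{a}) | ··a··> m1, ··b··> m2, ··b··> m3
  m1 = (0 + 0) | b.(b.0 | 0\{a}) | ··b··> m4
  m2 = (0 + 0 + b.0 + a.(0 + 0)) | (b.0 | 0\{a}) | ··a··> m4, ··b··> m5, ··b··> m6
  m3 = 0 | b.(b.0 | 0\{a}) | ··b··> m6
  m4 = (0 + 0) | (b.0 | 0\{a}) | ··b··> m7
  m5 = (0 + 0 + b.0 + a.(0 + 0)) | (0 | 0\{a}) | ··a··> m7, ··b··> m8
  m6 = 0 | (b.0 | 0\{a}) | ··b··> m8
  m7 = (0 + 0) | (0 | 0\{a}) | deadlocked
  m8 = 0 | (0 | 0\{a}) | deadlocked
Reachable graph of Q (9 states):
  n0 = (0 + 0 + b.0 + a.(0 + 0)) | a.(b.0 | 0\{a}) | ··a··> n1, ··a··> n2, ··b··> n3
  n1 = (0 + 0 + b.0 + a.(0 + 0)) | (b.0 | 0\{a}) | ··a··> n4, ··b··> n5, ··b··> n6
  n2 = (0 + 0) | a.(b.0 | 0\{a}) | ··a··> n4
  n3 = 0 | a.(b.0 | 0\{a}) | ··a··> n6
  n4 = (0 + 0) | (b.0 | 0\{a}) | ··b··> n7
  n5 = (0 + 0 + b.0 + a.(0 + 0)) | (0 | 0\{a}) | ··a··> n7, ··b··> n8
  n6 = 0 | (b.0 | 0\{a}) | ··b··> n8
  n7 = (0 + 0) | (0 | 0\{a}) | deadlocked
  n8 = 0 | (0 | 0\{a}) | deadlocked
Partition-refinement fixed point:
  B0 = {m0}
  B1 = {m1, m3}
  B2 = {m4, m6, n4, n6}
  B3 = {m7, m8, n7, n8}
  B4 = {m2, n1}
  B5 = {m5, n5}
  B6 = {n0}
  B7 = {n2, n3}
m0 ∈ B0, n0 ∈ B6 → different blocks

not bisimilar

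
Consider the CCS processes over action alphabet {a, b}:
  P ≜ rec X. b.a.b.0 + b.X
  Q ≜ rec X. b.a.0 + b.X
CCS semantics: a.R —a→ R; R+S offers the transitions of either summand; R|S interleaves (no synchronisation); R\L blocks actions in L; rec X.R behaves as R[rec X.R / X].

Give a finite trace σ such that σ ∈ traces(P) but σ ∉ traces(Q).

Reachable graph of P (4 states):
  u0 = rec X. b.a.b.0 + b.X has moves =b=> u0, =b=> u1
  u1 = a.b.0 has moves =a=> u2
  u2 = b.0 has moves =b=> u3
  u3 = 0 has moves stopped
Reachable graph of Q (3 states):
  v0 = rec X. b.a.0 + b.X has moves =b=> v0, =b=> v1
  v1 = a.0 has moves =a=> v2
  v2 = 0 has moves stopped
Executing bab from P (initial set {u0}):
  after b @ step 1: {u0, u1}
  after a @ step 2: {u2}
  after b @ step 3: {u3}
  — P admits the full trace.
Executing bab from Q (initial set {v0}):
  after b @ step 1: {v0, v1}
  after a @ step 2: {v2}
  after b @ step 3: ∅  — Q cannot continue

bab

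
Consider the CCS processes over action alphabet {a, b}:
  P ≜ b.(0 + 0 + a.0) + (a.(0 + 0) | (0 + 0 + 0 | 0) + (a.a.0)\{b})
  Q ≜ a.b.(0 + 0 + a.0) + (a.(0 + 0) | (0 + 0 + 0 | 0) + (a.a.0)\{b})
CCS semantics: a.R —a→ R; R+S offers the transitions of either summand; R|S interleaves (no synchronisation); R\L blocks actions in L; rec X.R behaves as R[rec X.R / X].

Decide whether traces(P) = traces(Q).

Reachable graph of P (6 states):
  m0 = b.(0 + 0 + a.0) + (a.(0 + 0) | (0 + 0 + 0 | 0) + (a.a.0)\{b}) ⊢ -a-> m1, -a-> m2, -b-> m3
  m1 = (0 + 0) | (0 + 0 + 0 | 0) ⊢ stopped
  m2 = (a.0)\{b} ⊢ -a-> m4
  m3 = 0 + 0 + a.0 ⊢ -a-> m5
  m4 = 0\{b} ⊢ stopped
  m5 = 0 ⊢ stopped
Reachable graph of Q (7 states):
  n0 = a.b.(0 + 0 + a.0) + (a.(0 + 0) | (0 + 0 + 0 | 0) + (a.a.0)\{b}) ⊢ -a-> n1, -a-> n2, -a-> n3
  n1 = (0 + 0) | (0 + 0 + 0 | 0) ⊢ stopped
  n2 = (a.0)\{b} ⊢ -a-> n4
  n3 = b.(0 + 0 + a.0) ⊢ -b-> n5
  n4 = 0\{b} ⊢ stopped
  n5 = 0 + 0 + a.0 ⊢ -a-> n6
  n6 = 0 ⊢ stopped
Trace ⟨b⟩ through P, begin at {m0}:
  after b @ step 1: {m3}
  P completes σ.
Trace ⟨b⟩ through Q, begin at {n0}:
  after b @ step 1: ∅  — Q cannot continue

traces(P) ≠ traces(Q) — witness ⟨b⟩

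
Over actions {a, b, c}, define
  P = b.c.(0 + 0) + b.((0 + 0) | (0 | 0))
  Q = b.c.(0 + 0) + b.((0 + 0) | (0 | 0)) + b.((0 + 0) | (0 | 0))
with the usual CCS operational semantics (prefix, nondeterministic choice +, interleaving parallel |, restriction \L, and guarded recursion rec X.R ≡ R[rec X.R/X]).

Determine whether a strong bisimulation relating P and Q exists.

P ~ Q

P's transition system — 4 states:
  p0 = b.c.(0 + 0) + b.((0 + 0) | (0 | 0)) → ··b··> p1, ··b··> p2
  p1 = (0 + 0) | (0 | 0) → stopped
  p2 = c.(0 + 0) → ··c··> p3
  p3 = 0 + 0 → stopped
Q's transition system — 4 states:
  q0 = b.c.(0 + 0) + b.((0 + 0) | (0 | 0)) + b.((0 + 0) | (0 | 0)) → ··b··> q1, ··b··> q2
  q1 = (0 + 0) | (0 | 0) → stopped
  q2 = c.(0 + 0) → ··c··> q3
  q3 = 0 + 0 → stopped
Coarsest stable partition (strong bisimilarity classes):
  B0 = {p0, q0}
  B1 = {p2, q2}
  B2 = {p1, p3, q1, q3}
p0 ∈ B0, q0 ∈ B0 → same block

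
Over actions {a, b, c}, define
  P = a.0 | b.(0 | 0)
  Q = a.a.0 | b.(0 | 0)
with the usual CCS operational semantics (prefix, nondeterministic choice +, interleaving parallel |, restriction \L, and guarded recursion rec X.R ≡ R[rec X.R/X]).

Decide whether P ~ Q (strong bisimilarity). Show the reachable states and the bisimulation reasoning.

LTS(P): 4 reachable states
  u0 = a.0 | b.(0 | 0) has moves ··a··> u1, ··b··> u2
  u1 = 0 | b.(0 | 0) has moves ··b··> u3
  u2 = a.0 | (0 | 0) has moves ··a··> u3
  u3 = 0 | (0 | 0) has moves ·
LTS(Q): 6 reachable states
  v0 = a.a.0 | b.(0 | 0) has moves ··a··> v1, ··b··> v2
  v1 = a.0 | b.(0 | 0) has moves ··a··> v3, ··b··> v4
  v2 = a.a.0 | (0 | 0) has moves ··a··> v4
  v3 = 0 | b.(0 | 0) has moves ··b··> v5
  v4 = a.0 | (0 | 0) has moves ··a··> v5
  v5 = 0 | (0 | 0) has moves ·
Bisimilarity quotient blocks:
  B0 = {u0, v1}
  B1 = {u1, v3}
  B2 = {u3, v5}
  B3 = {u2, v4}
  B4 = {v0}
  B5 = {v2}
u0 ∈ B0, v0 ∈ B4 → different blocks

NO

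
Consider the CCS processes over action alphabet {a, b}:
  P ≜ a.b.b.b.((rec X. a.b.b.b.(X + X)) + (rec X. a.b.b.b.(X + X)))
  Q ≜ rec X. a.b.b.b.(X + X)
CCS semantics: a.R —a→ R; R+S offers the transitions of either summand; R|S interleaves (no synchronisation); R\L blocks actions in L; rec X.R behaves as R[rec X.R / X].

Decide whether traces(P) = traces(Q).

LTS(P): 5 reachable states
  p0 = a.b.b.b.((rec X. a.b.b.b.(X + X)) + (rec X. a.b.b.b.(X + X))) ⊢ --a--▸ p1
  p1 = b.b.b.((rec X. a.b.b.b.(X + X)) + (rec X. a.b.b.b.(X + X))) ⊢ --b--▸ p2
  p2 = b.b.((rec X. a.b.b.b.(X + X)) + (rec X. a.b.b.b.(X + X))) ⊢ --b--▸ p3
  p3 = b.((rec X. a.b.b.b.(X + X)) + (rec X. a.b.b.b.(X + X))) ⊢ --b--▸ p4
  p4 = (rec X. a.b.b.b.(X + X)) + (rec X. a.b.b.b.(X + X)) ⊢ --a--▸ p1
LTS(Q): 5 reachable states
  q0 = rec X. a.b.b.b.(X + X) ⊢ --a--▸ q1
  q1 = b.b.b.((rec X. a.b.b.b.(X + X)) + (rec X. a.b.b.b.(X + X))) ⊢ --b--▸ q2
  q2 = b.b.((rec X. a.b.b.b.(X + X)) + (rec X. a.b.b.b.(X + X))) ⊢ --b--▸ q3
  q3 = b.((rec X. a.b.b.b.(X + X)) + (rec X. a.b.b.b.(X + X))) ⊢ --b--▸ q4
  q4 = (rec X. a.b.b.b.(X + X)) + (rec X. a.b.b.b.(X + X)) ⊢ --a--▸ q1
Bisimilarity quotient blocks:
  B0 = {p0, p4, q0, q4}
  B1 = {p1, q1}
  B2 = {p2, q2}
  B3 = {p3, q3}
p0 ∈ B0, q0 ∈ B0 → same block
Bisimilar ⇒ trace-equivalent.

YES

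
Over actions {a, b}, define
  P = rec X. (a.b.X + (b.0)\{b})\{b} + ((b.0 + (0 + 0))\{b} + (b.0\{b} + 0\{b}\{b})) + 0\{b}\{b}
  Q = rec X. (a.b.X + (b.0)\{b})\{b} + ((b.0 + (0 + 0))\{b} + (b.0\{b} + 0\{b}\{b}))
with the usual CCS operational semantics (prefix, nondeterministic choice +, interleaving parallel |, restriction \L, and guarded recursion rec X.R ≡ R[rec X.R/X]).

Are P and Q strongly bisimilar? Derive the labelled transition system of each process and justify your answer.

Reachable graph of P (3 states):
  m0 = rec X. (a.b.X + (b.0)\{b})\{b} + ((b.0 + (0 + 0))\{b} + (b.0\{b} + 0\{b}\{b})) + 0\{b}\{b} :: -a-> m1, -b-> m2
  m1 = (b.(rec X. (a.b.X + (b.0)\{b})\{b} + ((b.0 + (0 + 0))\{b} + (b.0\{b} + 0\{b}\{b})) + 0\{b}\{b}))\{b} :: (no moves)
  m2 = 0\{b} :: (no moves)
Reachable graph of Q (3 states):
  n0 = rec X. (a.b.X + (b.0)\{b})\{b} + ((b.0 + (0 + 0))\{b} + (b.0\{b} + 0\{b}\{b})) :: -a-> n1, -b-> n2
  n1 = (b.(rec X. (a.b.X + (b.0)\{b})\{b} + ((b.0 + (0 + 0))\{b} + (b.0\{b} + 0\{b}\{b}))))\{b} :: (no moves)
  n2 = 0\{b} :: (no moves)
Coarsest stable partition (strong bisimilarity classes):
  B0 = {m0, n0}
  B1 = {m1, m2, n1, n2}
m0 ∈ B0, n0 ∈ B0 → same block

bisimilar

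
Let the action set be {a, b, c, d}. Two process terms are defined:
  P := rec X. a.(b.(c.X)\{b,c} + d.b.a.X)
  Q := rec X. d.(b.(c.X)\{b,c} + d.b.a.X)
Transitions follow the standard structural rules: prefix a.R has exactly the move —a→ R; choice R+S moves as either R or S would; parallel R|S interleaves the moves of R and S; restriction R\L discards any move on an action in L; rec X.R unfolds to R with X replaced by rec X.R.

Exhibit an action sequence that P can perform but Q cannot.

Reachable graph of P (5 states):
  s0 = rec X. a.(b.(c.X)\{b,c} + d.b.a.X) has moves --a--▸ s1
  s1 = b.(c.(rec X. a.(b.(c.X)\{b,c} + d.b.a.X)))\{b,c} + d.b.a.(rec X. a.(b.(c.X)\{b,c} + d.b.a.X)) has moves --b--▸ s2, --d--▸ s3
  s2 = (c.(rec X. a.(b.(c.X)\{b,c} + d.b.a.X)))\{b,c} has moves ∅
  s3 = b.a.(rec X. a.(b.(c.X)\{b,c} + d.b.a.X)) has moves --b--▸ s4
  s4 = a.(rec X. a.(b.(c.X)\{b,c} + d.b.a.X)) has moves --a--▸ s0
Reachable graph of Q (5 states):
  t0 = rec X. d.(b.(c.X)\{b,c} + d.b.a.X) has moves --d--▸ t1
  t1 = b.(c.(rec X. d.(b.(c.X)\{b,c} + d.b.a.X)))\{b,c} + d.b.a.(rec X. d.(b.(c.X)\{b,c} + d.b.a.X)) has moves --b--▸ t2, --d--▸ t3
  t2 = (c.(rec X. d.(b.(c.X)\{b,c} + d.b.a.X)))\{b,c} has moves ∅
  t3 = b.a.(rec X. d.(b.(c.X)\{b,c} + d.b.a.X)) has moves --b--▸ t4
  t4 = a.(rec X. d.(b.(c.X)\{b,c} + d.b.a.X)) has moves --a--▸ t0
Executing a from P (initial set {s0}):
  step 1 (a): {s1}
  ✓ P
Executing a from Q (initial set {t0}):
  step 1 (a): ∅ (Q stuck)

a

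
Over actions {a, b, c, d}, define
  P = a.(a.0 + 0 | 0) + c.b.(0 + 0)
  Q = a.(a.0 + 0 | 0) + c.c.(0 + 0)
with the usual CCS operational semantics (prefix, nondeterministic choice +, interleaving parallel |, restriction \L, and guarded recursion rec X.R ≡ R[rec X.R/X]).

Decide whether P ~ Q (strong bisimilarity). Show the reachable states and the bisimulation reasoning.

NO

Reachable graph of P (5 states):
  s0 = a.(a.0 + 0 | 0) + c.b.(0 + 0) | -a-> s1, -c-> s2
  s1 = a.0 + 0 | 0 | -a-> s3
  s2 = b.(0 + 0) | -b-> s4
  s3 = 0 | deadlocked
  s4 = 0 + 0 | deadlocked
Reachable graph of Q (5 states):
  t0 = a.(a.0 + 0 | 0) + c.c.(0 + 0) | -a-> t1, -c-> t2
  t1 = a.0 + 0 | 0 | -a-> t3
  t2 = c.(0 + 0) | -c-> t4
  t3 = 0 | deadlocked
  t4 = 0 + 0 | deadlocked
Partition-refinement fixed point:
  B0 = {s0}
  B1 = {s2}
  B2 = {s3, s4, t3, t4}
  B3 = {s1, t1}
  B4 = {t0}
  B5 = {t2}
s0 ∈ B0, t0 ∈ B4 → different blocks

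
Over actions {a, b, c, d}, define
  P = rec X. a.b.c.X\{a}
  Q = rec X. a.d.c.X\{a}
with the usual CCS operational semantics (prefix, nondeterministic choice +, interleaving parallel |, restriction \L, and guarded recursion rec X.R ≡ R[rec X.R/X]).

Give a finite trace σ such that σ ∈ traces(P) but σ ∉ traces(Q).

P's transition system — 4 states:
  p0 = rec X. a.b.c.X\{a} :: ··a··> p1
  p1 = b.c.(rec X. a.b.c.X\{a})\{a} :: ··b··> p2
  p2 = c.(rec X. a.b.c.X\{a})\{a} :: ··c··> p3
  p3 = (rec X. a.b.c.X\{a})\{a} :: ∅
Q's transition system — 4 states:
  q0 = rec X. a.d.c.X\{a} :: ··a··> q1
  q1 = d.c.(rec X. a.d.c.X\{a})\{a} :: ··d··> q2
  q2 = c.(rec X. a.d.c.X\{a})\{a} :: ··c··> q3
  q3 = (rec X. a.d.c.X\{a})\{a} :: ∅
Executing ab from P (initial set {p0}):
  [1] a ⇒ {p1}
  [2] b ⇒ {p2}
  P completes σ.
Executing ab from Q (initial set {q0}):
  [1] a ⇒ {q1}
  [2] b ⇒ no successor for Q

ab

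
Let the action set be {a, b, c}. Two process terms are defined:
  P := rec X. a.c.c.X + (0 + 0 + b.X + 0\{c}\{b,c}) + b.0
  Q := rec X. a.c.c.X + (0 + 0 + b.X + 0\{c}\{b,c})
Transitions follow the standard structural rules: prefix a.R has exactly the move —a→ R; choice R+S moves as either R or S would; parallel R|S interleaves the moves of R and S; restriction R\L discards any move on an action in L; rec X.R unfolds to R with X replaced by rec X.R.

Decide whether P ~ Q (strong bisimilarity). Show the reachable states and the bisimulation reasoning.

P's transition system — 4 states:
  s0 = rec X. a.c.c.X + (0 + 0 + b.X + 0\{c}\{b,c}) + b.0 ⊢ --a--▸ s1, --b--▸ s0, --b--▸ s2
  s1 = c.c.(rec X. a.c.c.X + (0 + 0 + b.X + 0\{c}\{b,c}) + b.0) ⊢ --c--▸ s3
  s2 = 0 ⊢ ∅
  s3 = c.(rec X. a.c.c.X + (0 + 0 + b.X + 0\{c}\{b,c}) + b.0) ⊢ --c--▸ s0
Q's transition system — 3 states:
  t0 = rec X. a.c.c.X + (0 + 0 + b.X + 0\{c}\{b,c}) ⊢ --a--▸ t1, --b--▸ t0
  t1 = c.c.(rec X. a.c.c.X + (0 + 0 + b.X + 0\{c}\{b,c})) ⊢ --c--▸ t2
  t2 = c.(rec X. a.c.c.X + (0 + 0 + b.X + 0\{c}\{b,c})) ⊢ --c--▸ t0
Bisimilarity quotient blocks:
  B0 = {s0}
  B1 = {s1}
  B2 = {s3}
  B3 = {s2}
  B4 = {t0}
  B5 = {t1}
  B6 = {t2}
s0 ∈ B0, t0 ∈ B4 → different blocks

P ≁ Q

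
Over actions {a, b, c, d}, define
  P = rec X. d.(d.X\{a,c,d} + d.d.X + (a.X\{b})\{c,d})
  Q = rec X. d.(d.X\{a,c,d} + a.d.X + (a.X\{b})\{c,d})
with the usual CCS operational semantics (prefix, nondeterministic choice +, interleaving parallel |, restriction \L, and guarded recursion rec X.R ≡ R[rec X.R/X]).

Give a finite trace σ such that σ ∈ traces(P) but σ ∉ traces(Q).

P's transition system — 5 states:
  s0 = rec X. d.(d.X\{a,c,d} + d.d.X + (a.X\{b})\{c,d}) → —d→ s1
  s1 = d.(rec X. d.(d.X\{a,c,d} + d.d.X + (a.X\{b})\{c,d}))\{a,c,d} + d.d.(rec X. d.(d.X\{a,c,d} + d.d.X + (a.X\{b})\{c,d})) + (a.(rec X. d.(d.X\{a,c,d} + d.d.X + (a.X\{b})\{c,d}))\{b})\{c,d} → —a→ s2, —d→ s3, —d→ s4
  s2 = (rec X. d.(d.X\{a,c,d} + d.d.X + (a.X\{b})\{c,d}))\{b}\{c,d} → deadlocked
  s3 = (rec X. d.(d.X\{a,c,d} + d.d.X + (a.X\{b})\{c,d}))\{a,c,d} → deadlocked
  s4 = d.(rec X. d.(d.X\{a,c,d} + d.d.X + (a.X\{b})\{c,d})) → —d→ s0
Q's transition system — 5 states:
  t0 = rec X. d.(d.X\{a,c,d} + a.d.X + (a.X\{b})\{c,d}) → —d→ t1
  t1 = d.(rec X. d.(d.X\{a,c,d} + a.d.X + (a.X\{b})\{c,d}))\{a,c,d} + a.d.(rec X. d.(d.X\{a,c,d} + a.d.X + (a.X\{b})\{c,d})) + (a.(rec X. d.(d.X\{a,c,d} + a.d.X + (a.X\{b})\{c,d}))\{b})\{c,d} → —a→ t2, —a→ t3, —d→ t4
  t2 = (rec X. d.(d.X\{a,c,d} + a.d.X + (a.X\{b})\{c,d}))\{b}\{c,d} → deadlocked
  t3 = d.(rec X. d.(d.X\{a,c,d} + a.d.X + (a.X\{b})\{c,d})) → —d→ t0
  t4 = (rec X. d.(d.X\{a,c,d} + a.d.X + (a.X\{b})\{c,d}))\{a,c,d} → deadlocked
Executing ddd from P (initial set {s0}):
  [1] d ⇒ {s1}
  [2] d ⇒ {s3, s4}
  [3] d ⇒ {s0}
  P completes σ.
Executing ddd from Q (initial set {t0}):
  [1] d ⇒ {t1}
  [2] d ⇒ {t4}
  [3] d ⇒ no successor for Q

ddd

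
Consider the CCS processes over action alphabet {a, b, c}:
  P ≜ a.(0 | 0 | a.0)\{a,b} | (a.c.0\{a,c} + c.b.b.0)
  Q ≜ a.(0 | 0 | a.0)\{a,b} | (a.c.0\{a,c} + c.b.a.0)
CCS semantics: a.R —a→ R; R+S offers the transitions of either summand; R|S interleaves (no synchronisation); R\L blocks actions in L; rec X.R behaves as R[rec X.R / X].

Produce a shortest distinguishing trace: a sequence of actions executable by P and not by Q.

LTS(P): 12 reachable states
  p0 = a.(0 | 0 | a.0)\{a,b} | (a.c.0\{a,c} + c.b.b.0) | ··a··> p1, ··a··> p2, ··c··> p3
  p1 = (0 | 0 | a.0)\{a,b} | (a.c.0\{a,c} + c.b.b.0) | ··a··> p4, ··c··> p5
  p2 = a.(0 | 0 | a.0)\{a,b} | c.0\{a,c} | ··a··> p4, ··c··> p6
  p3 = a.(0 | 0 | a.0)\{a,b} | b.b.0 | ··a··> p5, ··b··> p7
  p4 = (0 | 0 | a.0)\{a,b} | c.0\{a,c} | ··c··> p8
  p5 = (0 | 0 | a.0)\{a,b} | b.b.0 | ··b··> p9
  p6 = a.(0 | 0 | a.0)\{a,b} | 0\{a,c} | ··a··> p8
  p7 = a.(0 | 0 | a.0)\{a,b} | b.0 | ··a··> p9, ··b··> p10
  p8 = (0 | 0 | a.0)\{a,b} | 0\{a,c} | ∅
  p9 = (0 | 0 | a.0)\{a,b} | b.0 | ··b··> p11
  p10 = a.(0 | 0 | a.0)\{a,b} | 0 | ··a··> p11
  p11 = (0 | 0 | a.0)\{a,b} | 0 | ∅
LTS(Q): 12 reachable states
  q0 = a.(0 | 0 | a.0)\{a,b} | (a.c.0\{a,c} + c.b.a.0) | ··a··> q1, ··a··> q2, ··c··> q3
  q1 = (0 | 0 | a.0)\{a,b} | (a.c.0\{a,c} + c.b.a.0) | ··a··> q4, ··c··> q5
  q2 = a.(0 | 0 | a.0)\{a,b} | c.0\{a,c} | ··a··> q4, ··c··> q6
  q3 = a.(0 | 0 | a.0)\{a,b} | b.a.0 | ··a··> q5, ··b··> q7
  q4 = (0 | 0 | a.0)\{a,b} | c.0\{a,c} | ··c··> q8
  q5 = (0 | 0 | a.0)\{a,b} | b.a.0 | ··b··> q9
  q6 = a.(0 | 0 | a.0)\{a,b} | 0\{a,c} | ··a··> q8
  q7 = a.(0 | 0 | a.0)\{a,b} | a.0 | ··a··> q10, ··a··> q9
  q8 = (0 | 0 | a.0)\{a,b} | 0\{a,c} | ∅
  q9 = (0 | 0 | a.0)\{a,b} | a.0 | ··a··> q11
  q10 = a.(0 | 0 | a.0)\{a,b} | 0 | ··a··> q11
  q11 = (0 | 0 | a.0)\{a,b} | 0 | ∅
Executing cbb from P (initial set {p0}):
  step 1 (c): {p3}
  step 2 (b): {p7}
  step 3 (b): {p10}
  P completes σ.
Executing cbb from Q (initial set {q0}):
  step 1 (c): {q3}
  step 2 (b): {q7}
  step 3 (b): ∅ (Q stuck)

cbb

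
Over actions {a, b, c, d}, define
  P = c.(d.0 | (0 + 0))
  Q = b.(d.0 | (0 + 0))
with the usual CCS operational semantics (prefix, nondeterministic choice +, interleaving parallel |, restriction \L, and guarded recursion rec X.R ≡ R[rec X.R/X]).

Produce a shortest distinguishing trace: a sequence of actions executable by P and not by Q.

c

LTS(P): 3 reachable states
  s0 = c.(d.0 | (0 + 0)) → =c=> s1
  s1 = d.0 | (0 + 0) → =d=> s2
  s2 = 0 | (0 + 0) → (no moves)
LTS(Q): 3 reachable states
  t0 = b.(d.0 | (0 + 0)) → =b=> t1
  t1 = d.0 | (0 + 0) → =d=> t2
  t2 = 0 | (0 + 0) → (no moves)
Executing c from P (initial set {s0}):
  step 1 (c): {s1}
  ✓ P
Executing c from Q (initial set {t0}):
  step 1 (c): no successor for Q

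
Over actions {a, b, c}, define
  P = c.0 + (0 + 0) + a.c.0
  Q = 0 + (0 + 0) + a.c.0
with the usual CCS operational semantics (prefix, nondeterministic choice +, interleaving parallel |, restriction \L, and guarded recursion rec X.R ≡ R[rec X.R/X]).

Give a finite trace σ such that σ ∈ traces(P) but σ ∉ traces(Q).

Reachable graph of P (3 states):
  p0 = c.0 + (0 + 0) + a.c.0 → -a-> p1, -c-> p2
  p1 = c.0 → -c-> p2
  p2 = 0 → (no moves)
Reachable graph of Q (3 states):
  q0 = 0 + (0 + 0) + a.c.0 → -a-> q1
  q1 = c.0 → -c-> q2
  q2 = 0 → (no moves)
Run σ = ⟨c⟩ on P: start {p0}
  after c @ step 1: {p2}
  P completes σ.
Run σ = ⟨c⟩ on Q: start {q0}
  after c @ step 1: ∅  — Q cannot continue

c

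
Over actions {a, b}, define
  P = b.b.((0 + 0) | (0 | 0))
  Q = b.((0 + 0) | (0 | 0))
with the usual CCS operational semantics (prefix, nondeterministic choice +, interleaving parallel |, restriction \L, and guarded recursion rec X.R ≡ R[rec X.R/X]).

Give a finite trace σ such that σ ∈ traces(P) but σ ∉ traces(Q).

bb

Reachable graph of P (3 states):
  p0 = b.b.((0 + 0) | (0 | 0)) → =b=> p1
  p1 = b.((0 + 0) | (0 | 0)) → =b=> p2
  p2 = (0 + 0) | (0 | 0) → ∅
Reachable graph of Q (2 states):
  q0 = b.((0 + 0) | (0 | 0)) → =b=> q1
  q1 = (0 + 0) | (0 | 0) → ∅
Trace ⟨bb⟩ through P, begin at {p0}:
  step 1 (b): {p1}
  step 2 (b): {p2}
  ✓ P
Trace ⟨bb⟩ through Q, begin at {q0}:
  step 1 (b): {q1}
  step 2 (b): no successor for Q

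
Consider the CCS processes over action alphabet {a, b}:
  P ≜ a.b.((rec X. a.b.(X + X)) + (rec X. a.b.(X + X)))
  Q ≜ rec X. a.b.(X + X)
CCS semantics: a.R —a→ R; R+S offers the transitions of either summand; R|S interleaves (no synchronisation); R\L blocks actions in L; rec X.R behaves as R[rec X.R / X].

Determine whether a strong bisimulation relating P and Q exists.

bisimilar

Reachable graph of P (3 states):
  p0 = a.b.((rec X. a.b.(X + X)) + (rec X. a.b.(X + X))) ⊢ --a--▸ p1
  p1 = b.((rec X. a.b.(X + X)) + (rec X. a.b.(X + X))) ⊢ --b--▸ p2
  p2 = (rec X. a.b.(X + X)) + (rec X. a.b.(X + X)) ⊢ --a--▸ p1
Reachable graph of Q (3 states):
  q0 = rec X. a.b.(X + X) ⊢ --a--▸ q1
  q1 = b.((rec X. a.b.(X + X)) + (rec X. a.b.(X + X))) ⊢ --b--▸ q2
  q2 = (rec X. a.b.(X + X)) + (rec X. a.b.(X + X)) ⊢ --a--▸ q1
Bisimilarity quotient blocks:
  B0 = {p0, p2, q0, q2}
  B1 = {p1, q1}
p0 ∈ B0, q0 ∈ B0 → same block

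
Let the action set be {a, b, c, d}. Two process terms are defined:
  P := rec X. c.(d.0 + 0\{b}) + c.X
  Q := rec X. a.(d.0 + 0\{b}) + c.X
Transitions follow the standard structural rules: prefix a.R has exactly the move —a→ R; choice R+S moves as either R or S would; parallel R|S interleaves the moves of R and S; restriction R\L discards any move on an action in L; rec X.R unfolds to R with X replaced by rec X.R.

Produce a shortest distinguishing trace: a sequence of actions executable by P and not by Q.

P's transition system — 3 states:
  s0 = rec X. c.(d.0 + 0\{b}) + c.X ⊢ -c-> s0, -c-> s1
  s1 = d.0 + 0\{b} ⊢ -d-> s2
  s2 = 0 ⊢ deadlocked
Q's transition system — 3 states:
  t0 = rec X. a.(d.0 + 0\{b}) + c.X ⊢ -a-> t1, -c-> t0
  t1 = d.0 + 0\{b} ⊢ -d-> t2
  t2 = 0 ⊢ deadlocked
Executing cd from P (initial set {s0}):
  [1] c ⇒ {s0, s1}
  [2] d ⇒ {s2}
  — P admits the full trace.
Executing cd from Q (initial set {t0}):
  [1] c ⇒ {t0}
  [2] d ⇒ no successor for Q

cd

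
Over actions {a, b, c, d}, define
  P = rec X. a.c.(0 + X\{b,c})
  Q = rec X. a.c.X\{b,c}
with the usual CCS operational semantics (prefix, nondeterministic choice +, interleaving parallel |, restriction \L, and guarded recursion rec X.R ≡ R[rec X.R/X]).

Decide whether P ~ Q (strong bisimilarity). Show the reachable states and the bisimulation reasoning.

P ~ Q

P's transition system — 4 states:
  m0 = rec X. a.c.(0 + X\{b,c}) → --a--▸ m1
  m1 = c.(0 + (rec X. a.c.(0 + X\{b,c}))\{b,c}) → --c--▸ m2
  m2 = 0 + (rec X. a.c.(0 + X\{b,c}))\{b,c} → --a--▸ m3
  m3 = (c.(0 + (rec X. a.c.(0 + X\{b,c}))\{b,c}))\{b,c} → ∅
Q's transition system — 4 states:
  n0 = rec X. a.c.X\{b,c} → --a--▸ n1
  n1 = c.(rec X. a.c.X\{b,c})\{b,c} → --c--▸ n2
  n2 = (rec X. a.c.X\{b,c})\{b,c} → --a--▸ n3
  n3 = (c.(rec X. a.c.X\{b,c})\{b,c})\{b,c} → ∅
Bisimilarity quotient blocks:
  B0 = {m0, n0}
  B1 = {m1, n1}
  B2 = {m2, n2}
  B3 = {m3, n3}
m0 ∈ B0, n0 ∈ B0 → same block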